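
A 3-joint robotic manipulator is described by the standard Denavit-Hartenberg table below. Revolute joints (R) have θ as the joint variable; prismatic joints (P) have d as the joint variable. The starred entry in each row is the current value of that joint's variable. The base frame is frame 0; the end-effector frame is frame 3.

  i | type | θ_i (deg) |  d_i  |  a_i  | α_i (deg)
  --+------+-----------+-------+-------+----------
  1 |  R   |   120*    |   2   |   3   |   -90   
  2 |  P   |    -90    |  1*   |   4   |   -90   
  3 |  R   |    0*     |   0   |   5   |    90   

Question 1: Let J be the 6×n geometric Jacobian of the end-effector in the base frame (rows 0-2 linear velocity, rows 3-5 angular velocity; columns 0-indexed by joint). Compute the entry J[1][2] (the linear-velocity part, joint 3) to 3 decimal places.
axis z_2 = (-0.5000,0.8660,-0.0000); lever o_n−o_2 = (0.0000,0.0000,5.0000)
cross product → J_v[:, 2] = (4.3301,2.5000,-0.0000)
J_ω[:, 2] = z_2
entry J[1][2] = 2.5000

2.500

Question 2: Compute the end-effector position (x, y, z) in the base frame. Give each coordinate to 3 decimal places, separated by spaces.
-2.366 2.098 11.000

after link 1: o_1 = (-1.5000, 2.5981, 2.0000)
after link 2: o_2 = (-2.3660, 2.0981, 6.0000)
after link 3: o_3 = (-2.3660, 2.0981, 11.0000)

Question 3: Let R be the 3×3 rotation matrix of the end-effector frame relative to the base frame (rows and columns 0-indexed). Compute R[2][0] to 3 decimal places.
1.000

End-effector x-axis (col 0 of R) = (0.0000,0.0000,1.0000)
R[2][0] = 1.0000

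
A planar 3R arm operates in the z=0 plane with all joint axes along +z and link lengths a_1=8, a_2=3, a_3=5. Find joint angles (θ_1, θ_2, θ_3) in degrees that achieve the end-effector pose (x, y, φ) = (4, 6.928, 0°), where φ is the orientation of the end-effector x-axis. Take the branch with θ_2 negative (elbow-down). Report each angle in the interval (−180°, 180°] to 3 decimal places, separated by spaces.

wrist centre = target − a_3·(cos φ, sin φ) = (-1.0000, 6.9280)
cos θ_2 = (48.9972−8²−3²)/(2·8·3) = -0.5001; θ_2 = -120.0039° (elbow-down)
β = atan2(6.9280,-1.0000) = 98.2134°; ψ = atan2(-2.5980,6.4998) = -21.7866°
θ_1 = β − ψ = 120.0000°
θ_3 = φ − θ_1 − θ_2 = 0.0039° (wrapped to (-180°,180°])

120.000 -120.004 0.004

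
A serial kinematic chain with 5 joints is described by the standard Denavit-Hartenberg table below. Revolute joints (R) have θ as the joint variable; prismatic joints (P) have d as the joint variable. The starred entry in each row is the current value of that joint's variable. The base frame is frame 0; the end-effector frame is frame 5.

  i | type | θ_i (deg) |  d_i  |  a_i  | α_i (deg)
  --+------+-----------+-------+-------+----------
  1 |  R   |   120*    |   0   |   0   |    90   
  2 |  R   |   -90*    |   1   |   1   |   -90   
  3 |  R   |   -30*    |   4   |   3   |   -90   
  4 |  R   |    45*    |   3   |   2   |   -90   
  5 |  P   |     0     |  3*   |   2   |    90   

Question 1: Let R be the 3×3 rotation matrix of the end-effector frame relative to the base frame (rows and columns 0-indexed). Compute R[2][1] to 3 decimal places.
0.612

End-effector y-axis (col 1 of R) = (0.0474,-0.7891,0.6124)
R[2][1] = 0.6124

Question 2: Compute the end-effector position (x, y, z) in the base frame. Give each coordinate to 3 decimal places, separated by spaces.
after link 1: o_1 = (0.0000, 0.0000, 0.0000)
after link 2: o_2 = (0.8660, 0.5000, -1.0000)
after link 3: o_3 = (0.1651, 4.7141, -3.5981)
after link 4: o_4 = (-0.7655, 2.5439, -6.3228)
after link 5: o_5 = (0.6961, -0.6948, -5.7104)

0.696 -0.695 -5.710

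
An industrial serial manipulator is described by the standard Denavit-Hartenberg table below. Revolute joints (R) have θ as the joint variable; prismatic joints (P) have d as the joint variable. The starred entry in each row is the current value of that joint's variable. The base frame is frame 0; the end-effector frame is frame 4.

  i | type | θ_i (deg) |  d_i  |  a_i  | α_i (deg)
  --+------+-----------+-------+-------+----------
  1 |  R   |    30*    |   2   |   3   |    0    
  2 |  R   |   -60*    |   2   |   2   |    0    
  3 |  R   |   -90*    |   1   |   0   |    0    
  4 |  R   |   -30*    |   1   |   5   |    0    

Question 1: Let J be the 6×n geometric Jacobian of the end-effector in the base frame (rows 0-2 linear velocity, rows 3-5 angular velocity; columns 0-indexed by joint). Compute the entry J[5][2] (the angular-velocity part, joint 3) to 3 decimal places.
axis z_2 = (0.0000,0.0000,1.0000); lever o_n−o_2 = (-4.3301,-2.5000,2.0000)
cross product → J_v[:, 2] = (2.5000,-4.3301,0.0000)
J_ω[:, 2] = z_2
entry J[5][2] = 1.0000

1.000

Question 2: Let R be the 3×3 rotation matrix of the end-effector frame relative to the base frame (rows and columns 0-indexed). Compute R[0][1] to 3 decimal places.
End-effector y-axis (col 1 of R) = (0.5000,-0.8660,0.0000)
R[0][1] = 0.5000

0.500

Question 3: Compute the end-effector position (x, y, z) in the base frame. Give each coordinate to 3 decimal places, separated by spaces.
0.000 -2.000 6.000

after link 1: o_1 = (2.5981, 1.5000, 2.0000)
after link 2: o_2 = (4.3301, 0.5000, 4.0000)
after link 3: o_3 = (4.3301, 0.5000, 5.0000)
after link 4: o_4 = (0.0000, -2.0000, 6.0000)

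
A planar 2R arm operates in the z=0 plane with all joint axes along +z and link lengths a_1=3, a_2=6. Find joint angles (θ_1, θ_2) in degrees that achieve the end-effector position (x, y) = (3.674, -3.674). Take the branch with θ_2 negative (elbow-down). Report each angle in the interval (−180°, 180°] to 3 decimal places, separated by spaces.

cos θ_2 = (26.9966−3²−6²)/(2·3·6) = -0.5001; θ_2 = -120.0063° (elbow-down)
β = atan2(-3.6740,3.6740) = -45.0000°; ψ = atan2(-5.1958,-0.0006) = -90.0063°
θ_1 = β − ψ = 45.0063°

45.006 -120.006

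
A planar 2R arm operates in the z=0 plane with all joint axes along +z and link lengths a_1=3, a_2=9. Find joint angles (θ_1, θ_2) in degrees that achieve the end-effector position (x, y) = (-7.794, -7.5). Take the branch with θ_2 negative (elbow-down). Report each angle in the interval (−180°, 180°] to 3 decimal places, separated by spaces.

-89.996 -60.004

cos θ_2 = (116.9964−3²−9²)/(2·3·9) = 0.4999; θ_2 = -60.0044° (elbow-down)
β = atan2(-7.5000,-7.7940) = -136.1013°; ψ = atan2(-7.7946,7.4994) = -46.1056°
θ_1 = β − ψ = -89.9956°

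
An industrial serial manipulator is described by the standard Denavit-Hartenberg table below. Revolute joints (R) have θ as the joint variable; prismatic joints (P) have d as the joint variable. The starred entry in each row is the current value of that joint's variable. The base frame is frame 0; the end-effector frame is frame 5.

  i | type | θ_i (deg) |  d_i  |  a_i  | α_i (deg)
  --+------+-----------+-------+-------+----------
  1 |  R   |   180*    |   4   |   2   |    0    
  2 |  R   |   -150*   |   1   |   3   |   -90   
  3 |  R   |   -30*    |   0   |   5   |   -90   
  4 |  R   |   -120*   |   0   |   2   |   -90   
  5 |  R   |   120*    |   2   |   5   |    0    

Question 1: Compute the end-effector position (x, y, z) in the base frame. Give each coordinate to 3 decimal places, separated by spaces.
3.676 3.932 12.241

after link 1: o_1 = (-2.0000, 0.0000, 4.0000)
after link 2: o_2 = (0.5981, 1.5000, 5.0000)
after link 3: o_3 = (4.3481, 3.6651, 7.5000)
after link 4: o_4 = (2.7321, 4.7321, 7.0000)
after link 5: o_5 = (3.6761, 3.9318, 12.2410)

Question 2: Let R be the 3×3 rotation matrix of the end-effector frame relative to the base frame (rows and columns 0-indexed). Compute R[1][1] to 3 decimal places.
End-effector y-axis (col 1 of R) = (0.9163,-0.3370,-0.2165)
R[1][1] = -0.3370

-0.337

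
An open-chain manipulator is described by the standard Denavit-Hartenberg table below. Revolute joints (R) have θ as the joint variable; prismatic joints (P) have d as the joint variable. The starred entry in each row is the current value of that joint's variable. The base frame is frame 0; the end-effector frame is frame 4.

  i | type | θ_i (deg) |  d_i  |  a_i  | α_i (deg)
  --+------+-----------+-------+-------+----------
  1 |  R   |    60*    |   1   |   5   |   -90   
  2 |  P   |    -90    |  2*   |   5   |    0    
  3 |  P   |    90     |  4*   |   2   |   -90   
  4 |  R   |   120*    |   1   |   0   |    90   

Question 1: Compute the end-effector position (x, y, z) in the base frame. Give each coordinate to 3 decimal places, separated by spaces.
-1.696 9.062 5.000

after link 1: o_1 = (2.5000, 4.3301, 1.0000)
after link 2: o_2 = (0.7679, 5.3301, 6.0000)
after link 3: o_3 = (-1.6962, 9.0622, 6.0000)
after link 4: o_4 = (-1.6962, 9.0622, 5.0000)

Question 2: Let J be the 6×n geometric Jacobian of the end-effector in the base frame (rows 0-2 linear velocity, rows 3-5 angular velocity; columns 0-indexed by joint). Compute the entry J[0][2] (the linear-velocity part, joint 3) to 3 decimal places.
-0.866

prismatic axis z_2 = (-0.8660,0.5000,0.0000)
J_v[:, 2] = z_2; J_ω[:, 2] = (0,0,0)
entry J[0][2] = -0.8660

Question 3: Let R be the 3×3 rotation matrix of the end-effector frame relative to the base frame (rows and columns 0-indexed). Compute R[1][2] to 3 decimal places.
End-effector z-axis (col 2 of R) = (0.8660,0.5000,-0.0000)
R[1][2] = 0.5000

0.500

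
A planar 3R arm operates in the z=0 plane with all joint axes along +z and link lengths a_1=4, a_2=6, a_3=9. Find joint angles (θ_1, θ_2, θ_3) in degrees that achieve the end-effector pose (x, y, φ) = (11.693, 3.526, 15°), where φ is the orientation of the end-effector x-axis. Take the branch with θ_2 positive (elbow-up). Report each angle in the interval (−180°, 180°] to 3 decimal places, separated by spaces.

wrist centre = target − a_3·(cos φ, sin φ) = (2.9997, 1.1966)
cos θ_2 = (10.4299−4²−6²)/(2·4·6) = -0.8660; θ_2 = 150.0020° (elbow-up)
β = atan2(1.1966,2.9997) = 21.7481°; ψ = atan2(2.9998,-1.1963) = 111.7410°
θ_1 = β − ψ = -89.9929°
θ_3 = φ − θ_1 − θ_2 = -45.0091° (wrapped to (-180°,180°])

-89.993 150.002 -45.009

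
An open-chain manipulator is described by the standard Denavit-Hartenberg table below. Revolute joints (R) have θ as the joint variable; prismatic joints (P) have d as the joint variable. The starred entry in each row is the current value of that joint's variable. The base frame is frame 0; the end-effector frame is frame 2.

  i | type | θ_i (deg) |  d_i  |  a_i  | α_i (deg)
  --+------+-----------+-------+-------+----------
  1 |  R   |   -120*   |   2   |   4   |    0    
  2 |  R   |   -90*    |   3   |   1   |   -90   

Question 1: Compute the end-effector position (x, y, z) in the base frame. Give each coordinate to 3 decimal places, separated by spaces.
after link 1: o_1 = (-2.0000, -3.4641, 2.0000)
after link 2: o_2 = (-2.8660, -2.9641, 5.0000)

-2.866 -2.964 5.000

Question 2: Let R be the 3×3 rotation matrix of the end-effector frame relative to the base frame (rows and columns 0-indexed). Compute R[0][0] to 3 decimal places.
-0.866

End-effector x-axis (col 0 of R) = (-0.8660,0.5000,0.0000)
R[0][0] = -0.8660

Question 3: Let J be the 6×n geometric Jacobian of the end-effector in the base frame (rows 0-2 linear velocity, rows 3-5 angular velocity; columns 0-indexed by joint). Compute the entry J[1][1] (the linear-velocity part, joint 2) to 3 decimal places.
-0.866

axis z_1 = (0.0000,0.0000,1.0000); lever o_n−o_1 = (-0.8660,0.5000,3.0000)
cross product → J_v[:, 1] = (-0.5000,-0.8660,0.0000)
J_ω[:, 1] = z_1
entry J[1][1] = -0.8660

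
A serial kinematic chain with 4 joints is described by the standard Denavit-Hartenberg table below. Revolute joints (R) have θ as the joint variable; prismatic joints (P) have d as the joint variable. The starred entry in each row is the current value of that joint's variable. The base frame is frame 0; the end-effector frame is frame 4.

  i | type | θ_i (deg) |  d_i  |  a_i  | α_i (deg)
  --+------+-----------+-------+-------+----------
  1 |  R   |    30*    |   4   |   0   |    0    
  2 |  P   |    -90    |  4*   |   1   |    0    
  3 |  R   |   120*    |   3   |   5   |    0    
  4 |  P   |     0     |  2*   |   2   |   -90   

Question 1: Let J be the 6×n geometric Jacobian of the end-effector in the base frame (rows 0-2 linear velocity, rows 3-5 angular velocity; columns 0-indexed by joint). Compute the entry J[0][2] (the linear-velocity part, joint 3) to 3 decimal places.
axis z_2 = (0.0000,0.0000,1.0000); lever o_n−o_2 = (3.5000,6.0622,5.0000)
cross product → J_v[:, 2] = (-6.0622,3.5000,0.0000)
J_ω[:, 2] = z_2
entry J[0][2] = -6.0622

-6.062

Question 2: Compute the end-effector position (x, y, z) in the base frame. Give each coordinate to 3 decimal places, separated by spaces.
4.000 5.196 13.000

after link 1: o_1 = (0.0000, 0.0000, 4.0000)
after link 2: o_2 = (0.5000, -0.8660, 8.0000)
after link 3: o_3 = (3.0000, 3.4641, 11.0000)
after link 4: o_4 = (4.0000, 5.1962, 13.0000)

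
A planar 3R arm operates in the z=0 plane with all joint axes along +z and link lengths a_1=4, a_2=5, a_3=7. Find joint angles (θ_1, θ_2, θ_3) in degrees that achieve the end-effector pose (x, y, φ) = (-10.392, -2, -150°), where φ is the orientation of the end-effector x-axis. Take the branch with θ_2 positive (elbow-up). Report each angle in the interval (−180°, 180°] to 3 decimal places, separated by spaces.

89.996 120.004 0.000

wrist centre = target − a_3·(cos φ, sin φ) = (-4.3298, 1.5000)
cos θ_2 = (20.9974−4²−5²)/(2·4·5) = -0.5001; θ_2 = 120.0044° (elbow-up)
β = atan2(1.5000,-4.3298) = 160.8921°; ψ = atan2(4.3299,1.4997) = 70.8965°
θ_1 = β − ψ = 89.9956°
θ_3 = φ − θ_1 − θ_2 = 0.0000° (wrapped to (-180°,180°])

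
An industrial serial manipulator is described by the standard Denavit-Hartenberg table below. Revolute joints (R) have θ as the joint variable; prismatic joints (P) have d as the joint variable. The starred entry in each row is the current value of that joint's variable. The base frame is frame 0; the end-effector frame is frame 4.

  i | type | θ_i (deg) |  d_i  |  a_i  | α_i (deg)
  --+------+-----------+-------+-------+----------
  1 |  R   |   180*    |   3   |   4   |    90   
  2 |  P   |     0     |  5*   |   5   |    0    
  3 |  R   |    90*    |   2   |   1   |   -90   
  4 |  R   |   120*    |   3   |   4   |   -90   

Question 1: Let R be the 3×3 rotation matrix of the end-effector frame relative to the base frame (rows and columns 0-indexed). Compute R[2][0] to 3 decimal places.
-0.500

End-effector x-axis (col 0 of R) = (-0.0000,-0.8660,-0.5000)
R[2][0] = -0.5000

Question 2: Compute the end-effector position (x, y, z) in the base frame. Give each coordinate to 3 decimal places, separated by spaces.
after link 1: o_1 = (-4.0000, 0.0000, 3.0000)
after link 2: o_2 = (-9.0000, 5.0000, 3.0000)
after link 3: o_3 = (-9.0000, 7.0000, 4.0000)
after link 4: o_4 = (-6.0000, 3.5359, 2.0000)

-6.000 3.536 2.000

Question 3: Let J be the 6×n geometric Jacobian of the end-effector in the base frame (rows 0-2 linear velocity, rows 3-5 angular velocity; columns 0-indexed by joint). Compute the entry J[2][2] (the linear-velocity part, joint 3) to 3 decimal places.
axis z_2 = (0.0000,1.0000,0.0000); lever o_n−o_2 = (3.0000,-1.4641,-1.0000)
cross product → J_v[:, 2] = (-1.0000,0.0000,-3.0000)
J_ω[:, 2] = z_2
entry J[2][2] = -3.0000

-3.000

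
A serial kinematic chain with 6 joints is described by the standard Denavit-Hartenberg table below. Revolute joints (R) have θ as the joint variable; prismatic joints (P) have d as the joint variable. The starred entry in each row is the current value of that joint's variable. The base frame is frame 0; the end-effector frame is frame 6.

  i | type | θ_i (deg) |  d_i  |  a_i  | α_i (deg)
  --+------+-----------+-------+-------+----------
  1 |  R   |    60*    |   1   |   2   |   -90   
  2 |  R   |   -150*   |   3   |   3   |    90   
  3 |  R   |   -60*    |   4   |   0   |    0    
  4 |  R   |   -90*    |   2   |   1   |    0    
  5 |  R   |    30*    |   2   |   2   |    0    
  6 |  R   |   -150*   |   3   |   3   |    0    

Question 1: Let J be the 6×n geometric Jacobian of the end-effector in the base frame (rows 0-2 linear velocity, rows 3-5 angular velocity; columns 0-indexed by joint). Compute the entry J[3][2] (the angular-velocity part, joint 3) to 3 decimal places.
axis z_2 = (-0.2500,-0.4330,-0.8660); lever o_n−o_2 = (-2.6071,-2.9796,-10.4593)
cross product → J_v[:, 2] = (1.9486,-0.3571,-0.3840)
J_ω[:, 2] = z_2
entry J[3][2] = -0.2500

-0.250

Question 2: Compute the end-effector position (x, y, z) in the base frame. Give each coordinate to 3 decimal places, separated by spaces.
after link 1: o_1 = (1.0000, 1.7321, 1.0000)
after link 2: o_2 = (-2.8971, 0.9821, 2.5000)
after link 3: o_3 = (-3.8971, -0.7500, -0.9641)
after link 4: o_4 = (-3.5891, -1.2165, -3.1292)
after link 5: o_5 = (-2.1561, -2.1986, -5.3612)
after link 6: o_6 = (-5.5042, -1.9976, -7.9593)

-5.504 -1.998 -7.959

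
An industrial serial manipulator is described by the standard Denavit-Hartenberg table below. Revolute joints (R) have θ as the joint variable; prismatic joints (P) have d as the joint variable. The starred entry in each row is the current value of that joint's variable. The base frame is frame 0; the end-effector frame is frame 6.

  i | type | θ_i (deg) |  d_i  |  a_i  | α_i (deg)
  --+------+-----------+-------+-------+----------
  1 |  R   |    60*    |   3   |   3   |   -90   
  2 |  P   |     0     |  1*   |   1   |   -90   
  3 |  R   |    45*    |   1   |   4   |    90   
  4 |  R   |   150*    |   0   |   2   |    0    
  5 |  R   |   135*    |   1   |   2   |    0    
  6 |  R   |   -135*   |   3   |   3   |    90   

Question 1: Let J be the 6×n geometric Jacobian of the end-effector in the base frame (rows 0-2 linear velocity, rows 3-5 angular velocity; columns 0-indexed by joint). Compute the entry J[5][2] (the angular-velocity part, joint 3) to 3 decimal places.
axis z_2 = (-0.0000,0.0000,-1.0000); lever o_n−o_2 = (-0.8542,3.9122,-1.5681)
cross product → J_v[:, 2] = (3.9122,0.8542,-0.0000)
J_ω[:, 2] = z_2
entry J[5][2] = -1.0000

-1.000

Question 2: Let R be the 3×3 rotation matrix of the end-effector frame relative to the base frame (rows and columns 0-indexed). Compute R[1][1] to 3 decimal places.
End-effector y-axis (col 1 of R) = (-0.2588,0.9659,0.0000)
R[1][1] = 0.9659

0.966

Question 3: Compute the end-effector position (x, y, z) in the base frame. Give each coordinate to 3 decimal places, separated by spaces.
0.280 7.876 1.432

after link 1: o_1 = (1.5000, 2.5981, 3.0000)
after link 2: o_2 = (1.1340, 3.9641, 3.0000)
after link 3: o_3 = (4.9977, 4.9994, 2.0000)
after link 4: o_4 = (3.3246, 4.5511, 1.0000)
after link 5: o_5 = (3.5658, 5.6510, 2.9319)
after link 6: o_6 = (0.2798, 7.8763, 1.4319)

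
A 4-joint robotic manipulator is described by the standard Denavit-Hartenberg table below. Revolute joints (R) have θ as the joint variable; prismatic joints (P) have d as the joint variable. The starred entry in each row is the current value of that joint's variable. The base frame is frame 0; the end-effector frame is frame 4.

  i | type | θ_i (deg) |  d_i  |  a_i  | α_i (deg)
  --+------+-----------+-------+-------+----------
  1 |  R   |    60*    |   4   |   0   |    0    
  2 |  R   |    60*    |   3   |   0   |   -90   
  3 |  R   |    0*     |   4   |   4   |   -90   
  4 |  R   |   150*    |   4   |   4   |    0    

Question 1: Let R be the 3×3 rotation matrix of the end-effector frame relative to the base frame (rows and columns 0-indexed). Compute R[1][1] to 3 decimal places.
-0.866

End-effector y-axis (col 1 of R) = (-0.5000,-0.8660,0.0000)
R[1][1] = -0.8660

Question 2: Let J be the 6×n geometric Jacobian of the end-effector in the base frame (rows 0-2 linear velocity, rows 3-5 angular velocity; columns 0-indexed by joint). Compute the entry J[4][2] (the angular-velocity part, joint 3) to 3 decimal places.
axis z_2 = (-0.8660,-0.5000,0.0000); lever o_n−o_2 = (-2.0000,-0.5359,-4.0000)
cross product → J_v[:, 2] = (2.0000,-3.4641,-0.5359)
J_ω[:, 2] = z_2
entry J[4][2] = -0.5000

-0.500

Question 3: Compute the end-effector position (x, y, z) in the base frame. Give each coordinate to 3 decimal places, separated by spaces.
-2.000 -0.536 3.000

after link 1: o_1 = (0.0000, 0.0000, 4.0000)
after link 2: o_2 = (0.0000, 0.0000, 7.0000)
after link 3: o_3 = (-5.4641, 1.4641, 7.0000)
after link 4: o_4 = (-2.0000, -0.5359, 3.0000)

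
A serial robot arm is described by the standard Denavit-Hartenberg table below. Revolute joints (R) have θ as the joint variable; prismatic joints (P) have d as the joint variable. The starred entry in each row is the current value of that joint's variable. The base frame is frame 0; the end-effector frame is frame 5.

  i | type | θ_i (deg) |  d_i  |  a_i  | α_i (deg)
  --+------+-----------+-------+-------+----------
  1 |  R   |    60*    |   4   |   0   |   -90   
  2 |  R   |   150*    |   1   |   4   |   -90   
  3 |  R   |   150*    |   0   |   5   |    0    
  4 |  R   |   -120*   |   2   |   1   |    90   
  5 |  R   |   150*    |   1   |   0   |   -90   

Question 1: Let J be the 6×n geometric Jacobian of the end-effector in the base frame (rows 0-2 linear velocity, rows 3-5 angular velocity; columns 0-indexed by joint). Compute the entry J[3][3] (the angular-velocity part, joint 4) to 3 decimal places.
-0.250

axis z_3 = (-0.2500,-0.4330,0.8660); lever o_n−o_3 = (-1.4085,-1.7075,1.0490)
cross product → J_v[:, 3] = (1.0245,-0.9575,-0.1830)
J_ω[:, 3] = z_3
entry J[3][3] = -0.2500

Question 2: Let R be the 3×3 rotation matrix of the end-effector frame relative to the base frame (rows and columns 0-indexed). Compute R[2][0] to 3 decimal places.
0.808

End-effector x-axis (col 0 of R) = (-0.1752,0.5625,0.8080)
R[2][0] = 0.8080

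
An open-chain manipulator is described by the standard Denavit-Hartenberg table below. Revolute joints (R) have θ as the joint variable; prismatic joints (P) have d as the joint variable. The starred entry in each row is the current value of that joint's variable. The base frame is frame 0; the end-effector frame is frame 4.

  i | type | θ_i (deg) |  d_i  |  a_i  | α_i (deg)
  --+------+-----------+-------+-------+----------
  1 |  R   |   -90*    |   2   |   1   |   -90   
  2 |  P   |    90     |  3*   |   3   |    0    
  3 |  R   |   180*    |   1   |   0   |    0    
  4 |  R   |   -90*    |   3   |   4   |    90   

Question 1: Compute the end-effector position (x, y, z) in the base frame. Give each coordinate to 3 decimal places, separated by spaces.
7.000 3.000 -1.000

after link 1: o_1 = (0.0000, -1.0000, 2.0000)
after link 2: o_2 = (3.0000, -1.0000, -1.0000)
after link 3: o_3 = (4.0000, -1.0000, -1.0000)
after link 4: o_4 = (7.0000, 3.0000, -1.0000)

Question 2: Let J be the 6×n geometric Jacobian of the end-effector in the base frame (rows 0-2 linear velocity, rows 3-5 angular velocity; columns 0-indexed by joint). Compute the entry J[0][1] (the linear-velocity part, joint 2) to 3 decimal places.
1.000

prismatic axis z_1 = (1.0000,0.0000,0.0000)
J_v[:, 1] = z_1; J_ω[:, 1] = (0,0,0)
entry J[0][1] = 1.0000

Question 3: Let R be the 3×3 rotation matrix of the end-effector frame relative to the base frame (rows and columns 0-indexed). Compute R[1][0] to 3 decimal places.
End-effector x-axis (col 0 of R) = (-0.0000,1.0000,-0.0000)
R[1][0] = 1.0000

1.000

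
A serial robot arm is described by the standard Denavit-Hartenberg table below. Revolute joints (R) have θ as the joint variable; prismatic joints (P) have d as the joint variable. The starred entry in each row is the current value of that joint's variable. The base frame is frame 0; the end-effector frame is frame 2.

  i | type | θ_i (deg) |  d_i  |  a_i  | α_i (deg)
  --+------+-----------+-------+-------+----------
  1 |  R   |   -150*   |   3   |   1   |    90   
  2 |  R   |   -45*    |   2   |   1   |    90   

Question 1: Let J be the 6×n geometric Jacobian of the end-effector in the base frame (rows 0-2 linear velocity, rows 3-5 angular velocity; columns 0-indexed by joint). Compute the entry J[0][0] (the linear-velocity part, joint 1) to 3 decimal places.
-0.878

axis z_0 = ẑ; lever o_n−o_0 = (-2.4784,0.8785,2.2929)
cross product → J_v[:, 0] = (-0.8785,-2.4784,0.0000)
J_ω[:, 0] = z_0
entry J[0][0] = -0.8785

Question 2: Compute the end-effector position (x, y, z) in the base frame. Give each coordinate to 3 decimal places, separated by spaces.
-2.478 0.878 2.293

after link 1: o_1 = (-0.8660, -0.5000, 3.0000)
after link 2: o_2 = (-2.4784, 0.8785, 2.2929)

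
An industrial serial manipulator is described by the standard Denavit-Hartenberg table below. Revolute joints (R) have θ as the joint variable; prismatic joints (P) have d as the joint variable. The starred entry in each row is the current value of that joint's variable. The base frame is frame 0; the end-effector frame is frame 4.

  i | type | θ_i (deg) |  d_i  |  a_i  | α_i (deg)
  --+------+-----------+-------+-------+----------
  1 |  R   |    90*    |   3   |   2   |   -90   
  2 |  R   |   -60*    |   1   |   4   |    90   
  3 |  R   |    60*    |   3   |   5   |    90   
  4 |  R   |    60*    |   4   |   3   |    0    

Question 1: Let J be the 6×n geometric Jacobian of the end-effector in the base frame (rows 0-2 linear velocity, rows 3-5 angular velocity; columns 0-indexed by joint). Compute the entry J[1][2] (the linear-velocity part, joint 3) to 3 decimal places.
-1.815

axis z_2 = (-0.0000,-0.8660,0.5000); lever o_n−o_2 = (-3.6292,-1.4910,8.6136)
cross product → J_v[:, 2] = (-6.7141,-1.8146,-3.1429)
J_ω[:, 2] = z_2
entry J[1][2] = -1.8146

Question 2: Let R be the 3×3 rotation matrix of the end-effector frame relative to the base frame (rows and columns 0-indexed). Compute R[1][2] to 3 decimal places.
End-effector z-axis (col 2 of R) = (0.5000,0.4330,0.7500)
R[1][2] = 0.4330

0.433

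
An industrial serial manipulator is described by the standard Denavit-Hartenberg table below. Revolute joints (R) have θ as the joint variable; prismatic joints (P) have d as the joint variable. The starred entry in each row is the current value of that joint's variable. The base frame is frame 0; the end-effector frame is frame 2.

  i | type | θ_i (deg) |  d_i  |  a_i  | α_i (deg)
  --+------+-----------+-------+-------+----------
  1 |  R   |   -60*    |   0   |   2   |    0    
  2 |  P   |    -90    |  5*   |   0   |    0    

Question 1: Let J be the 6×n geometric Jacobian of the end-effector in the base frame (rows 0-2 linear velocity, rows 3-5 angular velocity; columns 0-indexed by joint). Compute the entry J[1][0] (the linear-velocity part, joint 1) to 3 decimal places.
1.000

axis z_0 = ẑ; lever o_n−o_0 = (1.0000,-1.7321,5.0000)
cross product → J_v[:, 0] = (1.7321,1.0000,-0.0000)
J_ω[:, 0] = z_0
entry J[1][0] = 1.0000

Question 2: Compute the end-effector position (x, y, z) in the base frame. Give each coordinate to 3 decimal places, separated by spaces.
1.000 -1.732 5.000

after link 1: o_1 = (1.0000, -1.7321, 0.0000)
after link 2: o_2 = (1.0000, -1.7321, 5.0000)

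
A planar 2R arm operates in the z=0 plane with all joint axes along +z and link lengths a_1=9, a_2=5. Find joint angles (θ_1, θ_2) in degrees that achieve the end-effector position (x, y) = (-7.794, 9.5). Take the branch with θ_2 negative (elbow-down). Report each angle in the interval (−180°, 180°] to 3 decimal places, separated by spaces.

150.000 -60.003

cos θ_2 = (150.9964−9²−5²)/(2·9·5) = 0.5000; θ_2 = -60.0026° (elbow-down)
β = atan2(9.5000,-7.7940) = 129.3662°; ψ = atan2(-4.3302,11.4998) = -20.6338°
θ_1 = β − ψ = 150.0000°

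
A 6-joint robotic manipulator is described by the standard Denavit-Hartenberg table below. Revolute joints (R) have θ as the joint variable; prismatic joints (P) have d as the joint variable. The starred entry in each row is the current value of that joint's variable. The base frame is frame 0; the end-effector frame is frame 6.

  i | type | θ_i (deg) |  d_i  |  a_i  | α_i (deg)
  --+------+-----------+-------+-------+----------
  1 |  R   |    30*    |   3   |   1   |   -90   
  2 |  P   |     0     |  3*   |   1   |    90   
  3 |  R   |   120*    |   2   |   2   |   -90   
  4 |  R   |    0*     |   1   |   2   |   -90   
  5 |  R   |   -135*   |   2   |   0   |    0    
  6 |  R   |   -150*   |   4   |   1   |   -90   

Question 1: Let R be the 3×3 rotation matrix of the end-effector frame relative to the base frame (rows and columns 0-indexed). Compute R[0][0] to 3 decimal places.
End-effector x-axis (col 0 of R) = (0.2588,0.9659,-0.0000)
R[0][0] = 0.2588

0.259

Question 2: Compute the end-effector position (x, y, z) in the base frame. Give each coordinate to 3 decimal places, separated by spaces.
-3.473 5.698 -1.000

after link 1: o_1 = (0.8660, 0.5000, 3.0000)
after link 2: o_2 = (0.2321, 3.5981, 3.0000)
after link 3: o_3 = (-1.5000, 4.5981, 5.0000)
after link 4: o_4 = (-3.7321, 4.7321, 5.0000)
after link 5: o_5 = (-3.7321, 4.7321, 3.0000)
after link 6: o_6 = (-3.4732, 5.6980, -1.0000)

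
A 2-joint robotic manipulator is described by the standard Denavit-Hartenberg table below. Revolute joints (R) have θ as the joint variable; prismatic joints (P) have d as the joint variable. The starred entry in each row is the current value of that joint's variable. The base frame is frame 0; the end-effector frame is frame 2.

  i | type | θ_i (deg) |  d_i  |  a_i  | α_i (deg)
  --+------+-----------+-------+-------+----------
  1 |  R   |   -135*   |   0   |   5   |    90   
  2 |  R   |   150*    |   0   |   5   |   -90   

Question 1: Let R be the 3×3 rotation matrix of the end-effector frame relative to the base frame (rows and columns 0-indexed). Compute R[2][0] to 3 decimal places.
0.500

End-effector x-axis (col 0 of R) = (0.6124,0.6124,0.5000)
R[2][0] = 0.5000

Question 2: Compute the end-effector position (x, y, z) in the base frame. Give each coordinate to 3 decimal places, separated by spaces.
after link 1: o_1 = (-3.5355, -3.5355, 0.0000)
after link 2: o_2 = (-0.4737, -0.4737, 2.5000)

-0.474 -0.474 2.500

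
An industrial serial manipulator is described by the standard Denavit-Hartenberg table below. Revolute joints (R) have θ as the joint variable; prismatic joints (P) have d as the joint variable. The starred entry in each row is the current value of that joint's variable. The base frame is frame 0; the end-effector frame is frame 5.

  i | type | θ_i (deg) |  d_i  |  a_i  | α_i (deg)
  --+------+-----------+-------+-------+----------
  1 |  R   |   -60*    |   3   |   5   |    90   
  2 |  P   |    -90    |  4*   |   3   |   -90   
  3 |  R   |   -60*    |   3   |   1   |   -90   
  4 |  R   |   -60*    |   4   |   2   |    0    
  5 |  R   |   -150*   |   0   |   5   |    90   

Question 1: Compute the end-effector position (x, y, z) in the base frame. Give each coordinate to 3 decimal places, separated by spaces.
after link 1: o_1 = (2.5000, -4.3301, 3.0000)
after link 2: o_2 = (-0.9641, -6.3301, 0.0000)
after link 3: o_3 = (-0.2141, -9.3612, -0.5000)
after link 4: o_4 = (1.6340, -10.2942, -4.4641)
after link 5: o_5 = (3.6316, -6.2542, -2.2990)

3.632 -6.254 -2.299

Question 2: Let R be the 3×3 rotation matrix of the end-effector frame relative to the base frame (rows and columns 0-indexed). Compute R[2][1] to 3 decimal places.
End-effector y-axis (col 1 of R) = (0.4330,0.2500,-0.8660)
R[2][1] = -0.8660

-0.866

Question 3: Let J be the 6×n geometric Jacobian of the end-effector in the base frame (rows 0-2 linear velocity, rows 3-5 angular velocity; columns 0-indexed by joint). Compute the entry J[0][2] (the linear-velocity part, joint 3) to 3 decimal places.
axis z_2 = (0.5000,-0.8660,0.0000); lever o_n−o_2 = (4.5957,0.0760,-2.2990)
cross product → J_v[:, 2] = (1.9910,1.1495,4.0179)
J_ω[:, 2] = z_2
entry J[0][2] = 1.9910

1.991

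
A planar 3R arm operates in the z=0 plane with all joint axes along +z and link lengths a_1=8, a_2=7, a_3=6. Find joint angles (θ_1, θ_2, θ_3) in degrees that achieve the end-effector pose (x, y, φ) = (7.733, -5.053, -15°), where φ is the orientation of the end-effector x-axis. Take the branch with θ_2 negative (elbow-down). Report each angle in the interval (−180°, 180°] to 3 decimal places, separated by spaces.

wrist centre = target − a_3·(cos φ, sin φ) = (1.9374, -3.5001)
cos θ_2 = (16.0043−8²−7²)/(2·8·7) = -0.8660; θ_2 = -150.0009° (elbow-down)
β = atan2(-3.5001,1.9374) = -61.0336°; ψ = atan2(-3.4999,1.9378) = -61.0283°
θ_1 = β − ψ = -0.0053°
θ_3 = φ − θ_1 − θ_2 = 135.0062° (wrapped to (-180°,180°])

-0.005 -150.001 135.006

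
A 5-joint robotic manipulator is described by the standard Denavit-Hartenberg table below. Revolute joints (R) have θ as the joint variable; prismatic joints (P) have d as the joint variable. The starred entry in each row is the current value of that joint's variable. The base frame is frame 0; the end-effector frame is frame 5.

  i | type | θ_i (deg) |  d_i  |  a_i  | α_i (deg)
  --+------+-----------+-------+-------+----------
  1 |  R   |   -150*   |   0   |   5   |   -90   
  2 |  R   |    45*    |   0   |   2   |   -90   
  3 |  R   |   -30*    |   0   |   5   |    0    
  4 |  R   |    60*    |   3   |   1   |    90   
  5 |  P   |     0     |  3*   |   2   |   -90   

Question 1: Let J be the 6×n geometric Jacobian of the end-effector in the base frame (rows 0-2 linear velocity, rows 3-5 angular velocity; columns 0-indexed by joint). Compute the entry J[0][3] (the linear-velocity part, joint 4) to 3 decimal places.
-2.721

axis z_3 = (0.6124,0.3536,-0.7071); lever o_n−o_3 = (-0.1234,-1.3392,-5.0191)
cross product → J_v[:, 3] = (-2.7215,3.1608,-0.7765)
J_ω[:, 3] = z_3
entry J[0][3] = -2.7215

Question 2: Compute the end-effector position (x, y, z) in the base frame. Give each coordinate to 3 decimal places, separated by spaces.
-7.080 -8.242 -9.495

after link 1: o_1 = (-4.3301, -2.5000, 0.0000)
after link 2: o_2 = (-5.5549, -3.2071, -1.4142)
after link 3: o_3 = (-6.9565, -6.9031, -4.4761)
after link 4: o_4 = (-5.8997, -5.7156, -7.2098)
after link 5: o_5 = (-7.0799, -8.2423, -9.4952)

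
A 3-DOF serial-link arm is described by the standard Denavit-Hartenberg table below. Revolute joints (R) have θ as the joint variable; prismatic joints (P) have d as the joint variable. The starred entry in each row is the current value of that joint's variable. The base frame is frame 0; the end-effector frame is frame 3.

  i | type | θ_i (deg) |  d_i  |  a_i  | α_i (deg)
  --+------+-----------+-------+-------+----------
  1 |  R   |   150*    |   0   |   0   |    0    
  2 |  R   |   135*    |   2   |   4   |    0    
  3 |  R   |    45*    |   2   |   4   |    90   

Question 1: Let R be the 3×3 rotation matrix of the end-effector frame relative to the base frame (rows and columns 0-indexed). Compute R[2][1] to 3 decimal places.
End-effector y-axis (col 1 of R) = (0.0000,0.0000,1.0000)
R[2][1] = 1.0000

1.000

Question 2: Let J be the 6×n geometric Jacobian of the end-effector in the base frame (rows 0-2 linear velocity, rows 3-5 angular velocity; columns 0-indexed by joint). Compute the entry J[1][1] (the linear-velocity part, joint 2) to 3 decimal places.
axis z_1 = (0.0000,0.0000,1.0000); lever o_n−o_1 = (4.4994,-5.8637,4.0000)
cross product → J_v[:, 1] = (5.8637,4.4994,-0.0000)
J_ω[:, 1] = z_1
entry J[1][1] = 4.4994

4.499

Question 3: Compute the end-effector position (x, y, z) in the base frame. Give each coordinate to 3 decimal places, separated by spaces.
after link 1: o_1 = (0.0000, 0.0000, 0.0000)
after link 2: o_2 = (1.0353, -3.8637, 2.0000)
after link 3: o_3 = (4.4994, -5.8637, 4.0000)

4.499 -5.864 4.000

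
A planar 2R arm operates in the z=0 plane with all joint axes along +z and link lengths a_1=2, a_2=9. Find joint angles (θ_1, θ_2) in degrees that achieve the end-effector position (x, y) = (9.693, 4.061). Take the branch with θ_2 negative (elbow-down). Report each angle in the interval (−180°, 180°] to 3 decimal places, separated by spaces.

cos θ_2 = (110.4460−2²−9²)/(2·2·9) = 0.7068; θ_2 = -45.0222° (elbow-down)
β = atan2(4.0610,9.6930) = 22.7318°; ψ = atan2(-6.3664,8.3615) = -37.2856°
θ_1 = β − ψ = 60.0174°

60.017 -45.022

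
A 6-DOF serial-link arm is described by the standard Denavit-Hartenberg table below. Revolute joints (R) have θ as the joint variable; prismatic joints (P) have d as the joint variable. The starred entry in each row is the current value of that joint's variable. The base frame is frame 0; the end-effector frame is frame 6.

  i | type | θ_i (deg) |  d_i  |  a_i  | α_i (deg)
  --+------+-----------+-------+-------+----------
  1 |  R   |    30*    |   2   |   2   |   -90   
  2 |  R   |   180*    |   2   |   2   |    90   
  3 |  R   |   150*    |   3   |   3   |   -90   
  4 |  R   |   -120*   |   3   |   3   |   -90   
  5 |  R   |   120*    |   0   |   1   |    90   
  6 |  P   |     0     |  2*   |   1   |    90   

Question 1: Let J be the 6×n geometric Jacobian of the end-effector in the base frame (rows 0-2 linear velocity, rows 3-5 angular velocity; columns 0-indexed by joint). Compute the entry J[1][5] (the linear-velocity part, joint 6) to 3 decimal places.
prismatic axis z_5 = (-0.6495,-0.1250,-0.7500)
J_v[:, 5] = z_5; J_ω[:, 5] = (0,0,0)
entry J[1][5] = -0.1250

-0.125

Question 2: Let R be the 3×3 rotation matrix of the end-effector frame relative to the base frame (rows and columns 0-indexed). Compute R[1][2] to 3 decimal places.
End-effector z-axis (col 2 of R) = (-0.4330,-0.7500,0.5000)
R[1][2] = -0.7500

-0.750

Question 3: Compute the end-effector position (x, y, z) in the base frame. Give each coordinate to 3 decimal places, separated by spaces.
after link 1: o_1 = (1.7321, 1.0000, 2.0000)
after link 2: o_2 = (-1.0000, 1.7321, 2.0000)
after link 3: o_3 = (0.5000, 4.3301, -1.0000)
after link 4: o_4 = (2.3481, 1.5311, -3.5981)
after link 5: o_5 = (1.7231, 2.1806, -3.1651)
after link 6: o_6 = (-0.2010, 2.5801, -4.2321)

-0.201 2.580 -4.232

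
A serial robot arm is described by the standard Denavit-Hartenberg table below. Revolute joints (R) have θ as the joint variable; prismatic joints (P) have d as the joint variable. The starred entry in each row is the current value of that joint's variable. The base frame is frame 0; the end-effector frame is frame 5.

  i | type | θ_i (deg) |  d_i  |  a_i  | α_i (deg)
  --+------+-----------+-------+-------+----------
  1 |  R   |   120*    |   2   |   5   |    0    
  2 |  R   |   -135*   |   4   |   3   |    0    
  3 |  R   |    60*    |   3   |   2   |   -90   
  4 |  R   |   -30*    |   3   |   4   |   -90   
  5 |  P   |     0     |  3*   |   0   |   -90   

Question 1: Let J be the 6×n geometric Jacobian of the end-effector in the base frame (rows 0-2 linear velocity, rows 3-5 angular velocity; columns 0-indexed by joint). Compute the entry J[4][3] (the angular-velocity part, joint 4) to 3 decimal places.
0.707

axis z_3 = (-0.7071,0.7071,0.0000); lever o_n−o_3 = (1.3888,5.6315,-0.5981)
cross product → J_v[:, 3] = (-0.4229,-0.4229,-4.9641)
J_ω[:, 3] = z_3
entry J[4][3] = 0.7071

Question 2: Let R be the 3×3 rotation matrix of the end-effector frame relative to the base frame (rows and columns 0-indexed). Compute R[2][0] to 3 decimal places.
0.500

End-effector x-axis (col 0 of R) = (0.6124,0.6124,0.5000)
R[2][0] = 0.5000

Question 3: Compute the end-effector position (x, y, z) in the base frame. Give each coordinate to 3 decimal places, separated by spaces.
3.201 10.599 8.402

after link 1: o_1 = (-2.5000, 4.3301, 2.0000)
after link 2: o_2 = (0.3978, 3.5537, 6.0000)
after link 3: o_3 = (1.8120, 4.9679, 9.0000)
after link 4: o_4 = (2.1402, 9.5387, 11.0000)
after link 5: o_5 = (3.2008, 10.5994, 8.4019)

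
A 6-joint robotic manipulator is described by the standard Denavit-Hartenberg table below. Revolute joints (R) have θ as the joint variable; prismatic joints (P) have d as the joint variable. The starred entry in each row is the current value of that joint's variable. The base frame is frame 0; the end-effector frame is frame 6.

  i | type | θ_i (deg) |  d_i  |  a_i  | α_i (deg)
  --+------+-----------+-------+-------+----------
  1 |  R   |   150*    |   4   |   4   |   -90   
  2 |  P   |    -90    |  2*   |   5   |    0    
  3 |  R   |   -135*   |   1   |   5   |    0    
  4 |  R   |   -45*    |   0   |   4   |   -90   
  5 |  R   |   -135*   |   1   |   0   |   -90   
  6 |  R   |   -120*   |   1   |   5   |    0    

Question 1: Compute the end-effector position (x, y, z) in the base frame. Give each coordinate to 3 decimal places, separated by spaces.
after link 1: o_1 = (-3.4641, 2.0000, 4.0000)
after link 2: o_2 = (-4.4641, 0.2679, 9.0000)
after link 3: o_3 = (-1.9022, -2.3658, 5.4645)
after link 4: o_4 = (-1.9022, -2.3658, 1.4645)
after link 5: o_5 = (-1.0362, -2.8658, 1.4645)
after link 6: o_6 = (3.2441, -4.1123, -1.0104)

3.244 -4.112 -1.010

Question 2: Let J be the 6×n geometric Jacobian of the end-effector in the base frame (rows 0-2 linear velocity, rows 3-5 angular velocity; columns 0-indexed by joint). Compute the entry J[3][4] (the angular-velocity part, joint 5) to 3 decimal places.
axis z_4 = (0.8660,-0.5000,0.0000); lever o_n−o_4 = (5.1464,-1.7465,-2.4749)
cross product → J_v[:, 4] = (1.2374,2.1433,1.0607)
J_ω[:, 4] = z_4
entry J[3][4] = 0.8660

0.866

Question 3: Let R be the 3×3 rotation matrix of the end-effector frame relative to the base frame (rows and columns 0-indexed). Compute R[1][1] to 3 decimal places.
End-effector y-axis (col 1 of R) = (0.1268,-0.7803,0.6124)
R[1][1] = -0.7803

-0.780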